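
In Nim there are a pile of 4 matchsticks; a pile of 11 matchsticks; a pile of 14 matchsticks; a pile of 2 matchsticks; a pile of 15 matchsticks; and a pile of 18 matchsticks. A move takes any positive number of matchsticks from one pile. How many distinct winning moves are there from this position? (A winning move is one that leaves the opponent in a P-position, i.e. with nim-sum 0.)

In binary:
  00100  (4)
  01011  (11)
  01110  (14)
  00010  (2)
  01111  (15)
  10010  (18)
  -----
  11110  (30)
The overall nim-sum is X = 30. A pile of size p has a winning move iff p XOR X < p (reduce it to p XOR X).
  4: 4 XOR 30 = 26 ≥ 4 — no move.
  11: 11 XOR 30 = 21 ≥ 11 — no move.
  14: 14 XOR 30 = 16 ≥ 14 — no move.
  2: 2 XOR 30 = 28 ≥ 2 — no move.
  15: 15 XOR 30 = 17 ≥ 15 — no move.
  18: 18 XOR 30 = 12 < 18 — winning move (to 12).
That gives 1 winning move.

1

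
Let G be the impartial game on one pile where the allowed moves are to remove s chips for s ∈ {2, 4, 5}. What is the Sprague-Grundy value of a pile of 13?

3

Grundy values for subtraction set {2, 4, 5}:
g(0) = mex{} = 0
g(1) = mex{} = 0
g(2) = mex{0} = 1
g(3) = mex{0} = 1
g(4) = mex{0,1} = 2
g(5) = mex{0,1} = 2
g(6) = mex{0,1,2} = 3
g(7) = mex{1,2} = 0
g(8) = mex{1,2,3} = 0
g(9) = mex{0,2} = 1
g(10) = mex{0,2,3} = 1
g(11) = mex{0,1,3} = 2
g(12) = mex{0,1} = 2
g(13) = mex{0,1,2} = 3
So g(13) = 3.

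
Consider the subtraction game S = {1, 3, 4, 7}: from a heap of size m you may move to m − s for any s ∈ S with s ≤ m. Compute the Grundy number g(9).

1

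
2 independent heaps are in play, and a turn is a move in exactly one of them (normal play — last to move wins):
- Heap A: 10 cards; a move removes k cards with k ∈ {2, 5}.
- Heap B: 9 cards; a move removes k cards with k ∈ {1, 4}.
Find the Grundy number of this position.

3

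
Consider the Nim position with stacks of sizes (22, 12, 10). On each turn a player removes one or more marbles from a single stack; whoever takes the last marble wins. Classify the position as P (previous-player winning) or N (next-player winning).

N-position

In binary:
  10110  (22)
  01100  (12)
  01010  (10)
  -----
  10000  (16)
The nim-sum is 16 ≠ 0, so this is an N-position: the player to move can win.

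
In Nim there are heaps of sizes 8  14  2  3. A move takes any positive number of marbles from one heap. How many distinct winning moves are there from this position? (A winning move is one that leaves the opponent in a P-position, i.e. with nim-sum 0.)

1

Nim-sum: 8 ⊕ 14 ⊕ 2 ⊕ 3 = 7.
The overall nim-sum is X = 7. A heap of size p has a winning move iff p XOR X < p (reduce it to p XOR X).
  8: 8 XOR 7 = 15 ≥ 8 — no move.
  14: 14 XOR 7 = 9 < 14 — winning move (to 9).
  2: 2 XOR 7 = 5 ≥ 2 — no move.
  3: 3 XOR 7 = 4 ≥ 3 — no move.
That gives 1 winning move.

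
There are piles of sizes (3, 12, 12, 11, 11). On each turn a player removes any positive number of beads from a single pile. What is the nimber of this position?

In binary:
  0011  (3)
  1100  (12)
  1100  (12)
  1011  (11)
  1011  (11)
  ----
  0011  (3)

3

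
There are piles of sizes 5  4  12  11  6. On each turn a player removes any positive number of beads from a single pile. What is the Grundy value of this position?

Write each in binary and XOR column by column:
  0101  (5)
  0100  (4)
  1100  (12)
  1011  (11)
  0110  (6)
  ----
  0000  (0)

0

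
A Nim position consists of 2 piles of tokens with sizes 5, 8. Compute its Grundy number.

13

Nim-sum: 5 XOR 8 = 13.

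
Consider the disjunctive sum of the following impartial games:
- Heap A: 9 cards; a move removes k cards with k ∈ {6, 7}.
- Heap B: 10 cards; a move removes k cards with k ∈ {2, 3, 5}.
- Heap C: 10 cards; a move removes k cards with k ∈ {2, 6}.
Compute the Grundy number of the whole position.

Build the Grundy sequence for heap A with g(k) = mex{g(k−s) : s ∈ {6, 7}, s ≤ k}:
g(0) = mex{} = 0
g(1) = mex{} = 0
g(2) = mex{} = 0
g(3) = mex{} = 0
g(4) = mex{} = 0
g(5) = mex{} = 0
g(6) = mex{0} = 1
g(7) = mex{0} = 1
g(8) = mex{0} = 1
g(9) = mex{0} = 1
So g(9) = 1.
Grundy values for heap B (subtraction set {2, 3, 5}):
g(0) = mex{} = 0
g(1) = mex{} = 0
g(2) = mex{0} = 1
g(3) = mex{0} = 1
g(4) = mex{0,1} = 2
g(5) = mex{0,1} = 2
g(6) = mex{0,1,2} = 3
g(7) = mex{1,2} = 0
g(8) = mex{1,2,3} = 0
g(9) = mex{0,2,3} = 1
g(10) = mex{0,2} = 1
So g(10) = 1.
For heap C, compute g(0), g(1), … with moves {2, 6}:
k:     0  1  2  3  4  5  6  7  8  9 10
g(k):  0  0  1  1  0  0  1  1  0  0  1
So g(10) = 1.
By the Sprague-Grundy theorem, the Grundy value of a sum of independent games is the XOR of the component values.
Combined value = 1 XOR 1 XOR 1 = 1.

1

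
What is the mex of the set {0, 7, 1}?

2

The values 0, 1 are all present; 2 is the first non-negative integer missing from the set.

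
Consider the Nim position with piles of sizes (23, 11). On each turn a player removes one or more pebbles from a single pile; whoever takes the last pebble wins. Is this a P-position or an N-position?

N-position

Compute the nim-sum pairwise:
23 XOR 11 = 28
The nim-sum is 28 ≠ 0, so this is an N-position: the player to move can win.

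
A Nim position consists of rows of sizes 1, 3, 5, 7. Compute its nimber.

Compute the nim-sum pairwise:
1 ⊕ 3 = 2
2 ⊕ 5 = 7
7 ⊕ 7 = 0

0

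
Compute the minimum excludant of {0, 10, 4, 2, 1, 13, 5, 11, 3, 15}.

6

The values 0, 1, 2, 3, 4, 5 are all present; 6 is the first non-negative integer missing from the set.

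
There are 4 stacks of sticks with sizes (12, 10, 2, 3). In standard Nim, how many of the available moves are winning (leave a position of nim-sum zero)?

Compute the nim-sum pairwise:
12 XOR 10 = 6
6 XOR 2 = 4
4 XOR 3 = 7
The overall nim-sum is X = 7. A stack of size p has a winning move iff p XOR X < p (reduce it to p XOR X).
  12: 12 XOR 7 = 11 < 12 — winning move (to 11).
  10: 10 XOR 7 = 13 ≥ 10 — no move.
  2: 2 XOR 7 = 5 ≥ 2 — no move.
  3: 3 XOR 7 = 4 ≥ 3 — no move.
That gives 1 winning move.

1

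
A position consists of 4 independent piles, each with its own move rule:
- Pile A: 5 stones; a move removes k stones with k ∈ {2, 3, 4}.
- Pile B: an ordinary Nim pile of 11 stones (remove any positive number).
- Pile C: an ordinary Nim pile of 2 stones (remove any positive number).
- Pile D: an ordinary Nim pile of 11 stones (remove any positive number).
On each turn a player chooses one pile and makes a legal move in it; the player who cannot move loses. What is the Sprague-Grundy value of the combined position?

Grundy values for pile A (subtraction set {2, 3, 4}):
k:     0  1  2  3  4  5
g(k):  0  0  1  1  2  2
So g(5) = 2.
Pile B is a plain Nim pile of size 11, so its Grundy value is 11.
Pile C is a plain Nim pile of size 2, so its Grundy value is 2.
Pile D is a plain Nim pile of size 11, so its Grundy value is 11.
By the Sprague-Grundy theorem, the Grundy value of a sum of independent games is the XOR of the component values.
Combined value = 2 XOR 11 XOR 2 XOR 11 = 0.

0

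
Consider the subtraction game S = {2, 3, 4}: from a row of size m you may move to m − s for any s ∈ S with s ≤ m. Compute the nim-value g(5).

Compute g(0), g(1), … for moves {2, 3, 4}:
g(0) = mex{} = 0
g(1) = mex{} = 0
g(2) = mex{0} = 1
g(3) = mex{0} = 1
g(4) = mex{0,1} = 2
g(5) = mex{0,1} = 2
So g(5) = 2.

2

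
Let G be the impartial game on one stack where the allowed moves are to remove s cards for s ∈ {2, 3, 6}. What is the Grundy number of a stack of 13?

2

Build the Grundy sequence with g(k) = mex{g(k−s) : s ∈ {2, 3, 6}, s ≤ k}:
k:     0  1  2  3  4  5  6  7  8  9 10 11 12 13
g(k):  0  0  1  1  2  0  3  1  2  0  0  1  1  2
So g(13) = 2.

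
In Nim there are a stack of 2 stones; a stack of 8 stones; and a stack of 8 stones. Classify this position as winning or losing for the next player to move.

Write each in binary and XOR column by column:
  0010  (2)
  1000  (8)
  1000  (8)
  ----
  0010  (2)
The nim-sum is 2 ≠ 0, so this is an N-position: the player to move can win.

Winning position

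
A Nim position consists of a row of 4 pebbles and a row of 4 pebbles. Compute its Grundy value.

Bitwise XOR of the heap sizes:
  100  (4)
  100  (4)
  ---
  000  (0)

0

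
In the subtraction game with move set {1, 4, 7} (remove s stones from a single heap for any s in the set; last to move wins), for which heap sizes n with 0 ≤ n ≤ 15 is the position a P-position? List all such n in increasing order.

0, 2, 5, 8, 10, 13

Compute g(0), g(1), … for moves {1, 4, 7}:
k:     0  1  2  3  4  5  6  7  8  9 10 11 12 13 14 15
g(k):  0  1  0  1  2  0  1  2  0  1  0  1  2  0  1  2
The P-positions (g = 0) in 0..15 are 0, 2, 5, 8, 10, 13.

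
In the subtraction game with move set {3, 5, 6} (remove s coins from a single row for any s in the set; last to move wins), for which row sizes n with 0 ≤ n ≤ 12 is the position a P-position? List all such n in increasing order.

0, 1, 2, 9, 10, 11

Grundy values for subtraction set {3, 5, 6}:
g(0) = mex{} = 0
g(1) = mex{} = 0
g(2) = mex{} = 0
g(3) = mex{0} = 1
g(4) = mex{0} = 1
g(5) = mex{0} = 1
g(6) = mex{0,1} = 2
g(7) = mex{0,1} = 2
g(8) = mex{0,1} = 2
g(9) = mex{1,2} = 0
g(10) = mex{1,2} = 0
g(11) = mex{1,2} = 0
g(12) = mex{0,2} = 1
The P-positions (g = 0) in 0..12 are 0, 1, 2, 9, 10, 11.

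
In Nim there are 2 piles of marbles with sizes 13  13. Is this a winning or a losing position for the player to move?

Bitwise XOR of the heap sizes:
  1101  (13)
  1101  (13)
  ----
  0000  (0)
The nim-sum is 0, so this is a P-position: the player to move is in a losing position under optimal play.

Losing position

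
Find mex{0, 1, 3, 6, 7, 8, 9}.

2

The values 0, 1 are all present; 2 is the first non-negative integer missing from the set.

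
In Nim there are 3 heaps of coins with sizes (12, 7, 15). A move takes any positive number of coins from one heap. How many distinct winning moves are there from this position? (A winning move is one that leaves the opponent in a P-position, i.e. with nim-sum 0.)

Write each in binary and XOR column by column:
  1100  (12)
  0111  (7)
  1111  (15)
  ----
  0100  (4)
The overall nim-sum is X = 4. A heap of size p has a winning move iff p XOR X < p (reduce it to p XOR X).
  12: 12 XOR 4 = 8 < 12 — winning move (to 8).
  7: 7 XOR 4 = 3 < 7 — winning move (to 3).
  15: 15 XOR 4 = 11 < 15 — winning move (to 11).
That gives 3 winning moves.

3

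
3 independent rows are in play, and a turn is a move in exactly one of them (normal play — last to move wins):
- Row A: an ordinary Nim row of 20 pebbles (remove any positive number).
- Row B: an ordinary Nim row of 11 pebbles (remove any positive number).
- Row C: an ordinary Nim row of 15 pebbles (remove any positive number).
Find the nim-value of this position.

Row A is a plain Nim row of size 20, so its Grundy value is 20.
Row B is a plain Nim row of size 11, so its Grundy value is 11.
Row C is a plain Nim row of size 15, so its Grundy value is 15.
By the Sprague-Grundy theorem, the Grundy value of a sum of independent games is the XOR of the component values.
Combined value = 20 ⊕ 11 ⊕ 15 = 16.

16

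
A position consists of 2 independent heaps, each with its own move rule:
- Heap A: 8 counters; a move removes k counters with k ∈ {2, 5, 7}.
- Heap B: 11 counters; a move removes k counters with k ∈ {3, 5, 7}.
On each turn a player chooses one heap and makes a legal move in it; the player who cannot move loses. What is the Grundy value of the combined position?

2

For heap A, compute g(0), g(1), … with moves {2, 5, 7}:
k:     0  1  2  3  4  5  6  7  8
g(k):  0  0  1  1  0  2  1  3  2
So g(8) = 2.
Build the Grundy sequence for heap B with g(k) = mex{g(k−s) : s ∈ {3, 5, 7}, s ≤ k}:
k:     0  1  2  3  4  5  6  7  8  9 10 11
g(k):  0  0  0  1  1  1  2  2  2  3  0  0
So g(11) = 0.
By the Sprague-Grundy theorem, the Grundy value of a sum of independent games is the XOR of the component values.
Combined value = 2 ⊕ 0 = 2.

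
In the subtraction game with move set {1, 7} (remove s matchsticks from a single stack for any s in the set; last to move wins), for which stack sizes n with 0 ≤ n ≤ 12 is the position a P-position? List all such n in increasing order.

0, 2, 4, 6, 8, 10, 12

Grundy values for subtraction set {1, 7}:
g(0) = mex{} = 0
g(1) = mex{0} = 1
g(2) = mex{1} = 0
g(3) = mex{0} = 1
g(4) = mex{1} = 0
g(5) = mex{0} = 1
g(6) = mex{1} = 0
g(7) = mex{0} = 1
g(8) = mex{1} = 0
g(9) = mex{0} = 1
g(10) = mex{1} = 0
g(11) = mex{0} = 1
g(12) = mex{1} = 0
The P-positions (g = 0) in 0..12 are 0, 2, 4, 6, 8, 10, 12.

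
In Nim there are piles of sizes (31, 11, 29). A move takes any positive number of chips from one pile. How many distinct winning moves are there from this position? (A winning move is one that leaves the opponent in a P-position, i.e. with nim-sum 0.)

3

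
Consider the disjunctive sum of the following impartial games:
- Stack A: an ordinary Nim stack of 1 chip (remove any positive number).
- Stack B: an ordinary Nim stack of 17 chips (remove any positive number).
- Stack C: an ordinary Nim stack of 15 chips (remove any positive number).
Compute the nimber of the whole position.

31

Stack A is a plain Nim stack of size 1, so its Grundy value is 1.
Stack B is a plain Nim stack of size 17, so its Grundy value is 17.
Stack C is a plain Nim stack of size 15, so its Grundy value is 15.
By the Sprague-Grundy theorem, the Grundy value of a sum of independent games is the XOR of the component values.
Combined value = 1 ⊕ 17 ⊕ 15 = 31.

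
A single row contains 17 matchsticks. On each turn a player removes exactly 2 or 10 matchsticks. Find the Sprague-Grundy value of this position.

0

Compute g(0), g(1), … for moves {2, 10}:
k:     0  1  2  3  4  5  6  7  8  9 10 11 12 13 14 15 16 17
g(k):  0  0  1  1  0  0  1  1  0  0  1  1  0  0  1  1  0  0
So g(17) = 0.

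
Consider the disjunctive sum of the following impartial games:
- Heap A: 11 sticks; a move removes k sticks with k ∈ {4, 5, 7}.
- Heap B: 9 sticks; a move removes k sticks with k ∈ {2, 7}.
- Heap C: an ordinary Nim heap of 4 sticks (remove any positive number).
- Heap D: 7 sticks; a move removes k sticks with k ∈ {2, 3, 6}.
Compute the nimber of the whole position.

5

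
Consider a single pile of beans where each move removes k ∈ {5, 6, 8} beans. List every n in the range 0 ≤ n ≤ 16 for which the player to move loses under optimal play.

0, 1, 2, 3, 4, 13, 14, 15, 16

Build the Grundy sequence with g(k) = mex{g(k−s) : s ∈ {5, 6, 8}, s ≤ k}:
k:     0  1  2  3  4  5  6  7  8  9 10 11 12 13 14 15 16
g(k):  0  0  0  0  0  1  1  1  1  1  2  2  2  0  0  0  0
The P-positions (g = 0) in 0..16 are 0, 1, 2, 3, 4, 13, 14, 15, 16.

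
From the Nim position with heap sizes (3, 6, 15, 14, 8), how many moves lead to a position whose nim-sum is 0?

3

Compute the nim-sum pairwise:
3 ^ 6 = 5
5 ^ 15 = 10
10 ^ 14 = 4
4 ^ 8 = 12
The overall nim-sum is X = 12. A heap of size p has a winning move iff p XOR X < p (reduce it to p XOR X).
  3: 3 XOR 12 = 15 ≥ 3 — no move.
  6: 6 XOR 12 = 10 ≥ 6 — no move.
  15: 15 XOR 12 = 3 < 15 — winning move (to 3).
  14: 14 XOR 12 = 2 < 14 — winning move (to 2).
  8: 8 XOR 12 = 4 < 8 — winning move (to 4).
That gives 3 winning moves.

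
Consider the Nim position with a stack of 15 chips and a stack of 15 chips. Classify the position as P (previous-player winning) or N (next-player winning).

P-position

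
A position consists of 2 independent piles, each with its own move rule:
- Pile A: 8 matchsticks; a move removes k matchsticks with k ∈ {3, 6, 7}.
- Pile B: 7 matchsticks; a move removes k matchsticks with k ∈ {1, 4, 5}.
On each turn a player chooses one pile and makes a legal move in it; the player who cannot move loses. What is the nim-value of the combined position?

1

Grundy values for pile A (subtraction set {3, 6, 7}):
k:     0  1  2  3  4  5  6  7  8
g(k):  0  0  0  1  1  1  2  2  2
So g(8) = 2.
For pile B, compute g(0), g(1), … with moves {1, 4, 5}:
k:     0  1  2  3  4  5  6  7
g(k):  0  1  0  1  2  3  2  3
So g(7) = 3.
The value of a disjunctive sum is the nim-sum of the parts.
Combined value = 2 XOR 3 = 1.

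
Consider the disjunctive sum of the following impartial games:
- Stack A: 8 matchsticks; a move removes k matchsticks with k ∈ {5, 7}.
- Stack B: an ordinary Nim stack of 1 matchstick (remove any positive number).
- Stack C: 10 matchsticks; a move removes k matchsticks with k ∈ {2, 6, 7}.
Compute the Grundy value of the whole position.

3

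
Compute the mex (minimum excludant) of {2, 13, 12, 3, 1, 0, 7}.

4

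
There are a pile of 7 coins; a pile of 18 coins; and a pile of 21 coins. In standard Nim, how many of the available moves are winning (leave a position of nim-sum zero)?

Compute the nim-sum pairwise:
7 ^ 18 = 21
21 ^ 21 = 0
The nim-sum is already 0, so every move leaves a nonzero nim-sum — there are no winning moves.

0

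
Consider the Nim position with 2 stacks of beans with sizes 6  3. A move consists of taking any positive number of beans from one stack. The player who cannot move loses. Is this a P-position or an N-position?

N-position

Nim-sum: 6 XOR 3 = 5.
The nim-sum is 5 ≠ 0, so this is an N-position: the player to move can win.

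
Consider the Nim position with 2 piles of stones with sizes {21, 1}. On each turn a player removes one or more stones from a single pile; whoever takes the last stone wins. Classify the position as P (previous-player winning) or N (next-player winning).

Nim-sum: 21 ^ 1 = 20.
The nim-sum is 20 ≠ 0, so this is an N-position: the player to move can win.

N-position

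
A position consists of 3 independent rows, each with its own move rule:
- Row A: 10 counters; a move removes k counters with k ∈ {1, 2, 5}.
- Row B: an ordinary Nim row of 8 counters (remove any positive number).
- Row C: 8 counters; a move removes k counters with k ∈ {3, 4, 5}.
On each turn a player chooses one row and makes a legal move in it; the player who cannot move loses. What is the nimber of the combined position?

9

Grundy values for row A (subtraction set {1, 2, 5}):
k:     0  1  2  3  4  5  6  7  8  9 10
g(k):  0  1  2  0  1  2  0  1  2  0  1
So g(10) = 1.
Row B is a plain Nim row of size 8, so its Grundy value is 8.
For row C, compute g(0), g(1), … with moves {3, 4, 5}:
k:     0  1  2  3  4  5  6  7  8
g(k):  0  0  0  1  1  1  2  2  0
So g(8) = 0.
By the Sprague-Grundy theorem, the Grundy value of a sum of independent games is the XOR of the component values.
Combined value = 1 XOR 8 XOR 0 = 9.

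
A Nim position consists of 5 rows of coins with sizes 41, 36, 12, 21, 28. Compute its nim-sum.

8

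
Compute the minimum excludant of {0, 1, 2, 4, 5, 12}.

3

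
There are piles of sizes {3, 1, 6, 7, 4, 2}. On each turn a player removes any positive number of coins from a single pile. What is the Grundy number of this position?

5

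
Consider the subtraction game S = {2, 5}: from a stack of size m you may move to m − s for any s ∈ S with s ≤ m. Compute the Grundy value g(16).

1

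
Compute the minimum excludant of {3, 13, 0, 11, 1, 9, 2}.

4

The values 0, 1, 2, 3 are all present; 4 is the first non-negative integer missing from the set.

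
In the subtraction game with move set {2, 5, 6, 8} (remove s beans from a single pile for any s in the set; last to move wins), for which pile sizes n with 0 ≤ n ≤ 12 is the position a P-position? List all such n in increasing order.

0, 1, 4, 11

Compute g(0), g(1), … for moves {2, 5, 6, 8}:
k:     0  1  2  3  4  5  6  7  8  9 10 11 12
g(k):  0  0  1  1  0  2  1  3  2  2  3  0  2
The P-positions (g = 0) in 0..12 are 0, 1, 4, 11.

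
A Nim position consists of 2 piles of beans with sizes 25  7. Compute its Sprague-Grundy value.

30

Nim-sum: 25 XOR 7 = 30.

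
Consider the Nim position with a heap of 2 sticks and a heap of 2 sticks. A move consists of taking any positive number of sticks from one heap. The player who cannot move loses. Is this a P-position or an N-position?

Compute the nim-sum pairwise:
2 XOR 2 = 0
The nim-sum is 0, so this is a P-position: the player to move is in a losing position under optimal play.

P-position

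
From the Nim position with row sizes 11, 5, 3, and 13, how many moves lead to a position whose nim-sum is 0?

0

Compute the nim-sum pairwise:
11 ⊕ 5 = 14
14 ⊕ 3 = 13
13 ⊕ 13 = 0
The nim-sum is already 0, so every move leaves a nonzero nim-sum — there are no winning moves.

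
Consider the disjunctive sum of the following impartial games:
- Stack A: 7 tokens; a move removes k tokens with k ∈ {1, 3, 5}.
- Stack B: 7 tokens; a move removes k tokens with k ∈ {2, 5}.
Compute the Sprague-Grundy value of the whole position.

1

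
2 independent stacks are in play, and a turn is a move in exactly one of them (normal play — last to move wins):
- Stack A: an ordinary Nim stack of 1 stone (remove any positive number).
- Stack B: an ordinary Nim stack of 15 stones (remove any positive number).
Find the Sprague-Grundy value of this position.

14

Stack A is a plain Nim stack of size 1, so its Grundy value is 1.
Stack B is a plain Nim stack of size 15, so its Grundy value is 15.
By the Sprague-Grundy theorem, the Grundy value of a sum of independent games is the XOR of the component values.
Combined value = 1 ⊕ 15 = 14.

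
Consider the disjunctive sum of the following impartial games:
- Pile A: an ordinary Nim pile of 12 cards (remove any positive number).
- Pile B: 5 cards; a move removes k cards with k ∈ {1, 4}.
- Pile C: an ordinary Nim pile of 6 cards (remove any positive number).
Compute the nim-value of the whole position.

10

Pile A is a plain Nim pile of size 12, so its Grundy value is 12.
For pile B, compute g(0), g(1), … with moves {1, 4}:
g(0) = mex{} = 0
g(1) = mex{0} = 1
g(2) = mex{1} = 0
g(3) = mex{0} = 1
g(4) = mex{0,1} = 2
g(5) = mex{1,2} = 0
So g(5) = 0.
Pile C is a plain Nim pile of size 6, so its Grundy value is 6.
The value of a disjunctive sum is the nim-sum of the parts.
Combined value = 12 ⊕ 0 ⊕ 6 = 10.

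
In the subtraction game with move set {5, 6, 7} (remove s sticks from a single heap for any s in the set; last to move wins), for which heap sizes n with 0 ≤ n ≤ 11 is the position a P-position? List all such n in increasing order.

0, 1, 2, 3, 4

Grundy values for subtraction set {5, 6, 7}:
k:     0  1  2  3  4  5  6  7  8  9 10 11
g(k):  0  0  0  0  0  1  1  1  1  1  2  2
The P-positions (g = 0) in 0..11 are 0, 1, 2, 3, 4.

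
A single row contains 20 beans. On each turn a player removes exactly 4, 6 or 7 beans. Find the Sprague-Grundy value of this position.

Build the Grundy sequence with g(k) = mex{g(k−s) : s ∈ {4, 6, 7}, s ≤ k}:
k:     0  1  2  3  4  5  6  7  8  9 10 11 12 13 14 15 16 17 18 19 20
g(k):  0  0  0  0  1  1  1  1  2  2  2  0  0  0  0  1  1  1  1  2  2
So g(20) = 2.

2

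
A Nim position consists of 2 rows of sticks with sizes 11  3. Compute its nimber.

8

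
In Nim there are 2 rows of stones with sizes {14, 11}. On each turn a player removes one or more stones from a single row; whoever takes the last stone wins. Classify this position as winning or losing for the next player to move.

In binary:
  1110  (14)
  1011  (11)
  ----
  0101  (5)
The nim-sum is 5 ≠ 0, so this is an N-position: the player to move can win.

Winning position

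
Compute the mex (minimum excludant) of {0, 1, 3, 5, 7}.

The values 0, 1 are all present; 2 is the first non-negative integer missing from the set.

2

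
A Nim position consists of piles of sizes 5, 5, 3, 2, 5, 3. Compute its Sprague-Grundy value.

7

Write each in binary and XOR column by column:
  101  (5)
  101  (5)
  011  (3)
  010  (2)
  101  (5)
  011  (3)
  ---
  111  (7)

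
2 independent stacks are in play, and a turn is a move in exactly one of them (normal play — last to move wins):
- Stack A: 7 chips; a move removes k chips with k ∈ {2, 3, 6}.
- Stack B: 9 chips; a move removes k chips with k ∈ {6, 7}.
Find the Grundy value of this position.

0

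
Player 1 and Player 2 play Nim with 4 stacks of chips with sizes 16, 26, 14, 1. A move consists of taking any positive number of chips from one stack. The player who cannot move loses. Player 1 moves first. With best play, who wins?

Nim-sum: 16 ^ 26 ^ 14 ^ 1 = 5.
The nim-sum is 5 ≠ 0, so this is an N-position: the player to move can win; Player 1 has a winning move.

Player 1 wins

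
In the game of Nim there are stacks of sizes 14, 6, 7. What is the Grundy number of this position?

15

Nim-sum: 14 XOR 6 XOR 7 = 15.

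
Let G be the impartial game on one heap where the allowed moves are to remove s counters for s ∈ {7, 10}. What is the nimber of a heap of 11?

1

Grundy values for subtraction set {7, 10}:
g(0) = mex{} = 0
g(1) = mex{} = 0
g(2) = mex{} = 0
g(3) = mex{} = 0
g(4) = mex{} = 0
g(5) = mex{} = 0
g(6) = mex{} = 0
g(7) = mex{0} = 1
g(8) = mex{0} = 1
g(9) = mex{0} = 1
g(10) = mex{0} = 1
g(11) = mex{0} = 1
So g(11) = 1.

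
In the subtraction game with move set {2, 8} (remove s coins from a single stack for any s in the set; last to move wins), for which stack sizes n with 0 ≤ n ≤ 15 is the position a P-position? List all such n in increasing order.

Build the Grundy sequence with g(k) = mex{g(k−s) : s ∈ {2, 8}, s ≤ k}:
k:     0  1  2  3  4  5  6  7  8  9 10 11 12 13 14 15
g(k):  0  0  1  1  0  0  1  1  2  2  0  0  1  1  0  0
The P-positions (g = 0) in 0..15 are 0, 1, 4, 5, 10, 11, 14, 15.

0, 1, 4, 5, 10, 11, 14, 15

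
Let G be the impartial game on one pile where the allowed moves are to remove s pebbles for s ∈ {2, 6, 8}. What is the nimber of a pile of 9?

2

Grundy values for subtraction set {2, 6, 8}:
g(0) = mex{} = 0
g(1) = mex{} = 0
g(2) = mex{0} = 1
g(3) = mex{0} = 1
g(4) = mex{1} = 0
g(5) = mex{1} = 0
g(6) = mex{0} = 1
g(7) = mex{0} = 1
g(8) = mex{0,1} = 2
g(9) = mex{0,1} = 2
So g(9) = 2.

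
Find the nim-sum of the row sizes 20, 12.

Compute the nim-sum pairwise:
20 ⊕ 12 = 24

24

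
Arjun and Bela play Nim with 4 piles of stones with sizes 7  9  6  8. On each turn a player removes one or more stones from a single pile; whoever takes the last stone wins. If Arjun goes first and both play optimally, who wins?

Compute the nim-sum pairwise:
7 XOR 9 = 14
14 XOR 6 = 8
8 XOR 8 = 0
The nim-sum is 0, so this is a P-position: the player to move is in a losing position under optimal play; Arjun is about to move from it and so loses — Bela wins.

Bela wins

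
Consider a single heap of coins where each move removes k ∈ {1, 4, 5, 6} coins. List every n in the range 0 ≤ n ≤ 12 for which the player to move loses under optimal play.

0, 2, 9, 11

Compute g(0), g(1), … for moves {1, 4, 5, 6}:
g(0) = mex{} = 0
g(1) = mex{0} = 1
g(2) = mex{1} = 0
g(3) = mex{0} = 1
g(4) = mex{0,1} = 2
g(5) = mex{0,1,2} = 3
g(6) = mex{0,1,3} = 2
g(7) = mex{0,1,2} = 3
g(8) = mex{0,1,2,3} = 4
g(9) = mex{1,2,3,4} = 0
g(10) = mex{0,2,3} = 1
g(11) = mex{1,2,3} = 0
g(12) = mex{0,2,3,4} = 1
The P-positions (g = 0) in 0..12 are 0, 2, 9, 11.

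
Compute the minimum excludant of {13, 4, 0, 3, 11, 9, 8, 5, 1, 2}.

6

The values 0, 1, 2, 3, 4, 5 are all present; 6 is the first non-negative integer missing from the set.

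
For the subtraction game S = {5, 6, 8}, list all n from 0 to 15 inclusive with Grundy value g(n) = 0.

0, 1, 2, 3, 4, 13, 14, 15

Grundy values for subtraction set {5, 6, 8}:
k:     0  1  2  3  4  5  6  7  8  9 10 11 12 13 14 15
g(k):  0  0  0  0  0  1  1  1  1  1  2  2  2  0  0  0
The P-positions (g = 0) in 0..15 are 0, 1, 2, 3, 4, 13, 14, 15.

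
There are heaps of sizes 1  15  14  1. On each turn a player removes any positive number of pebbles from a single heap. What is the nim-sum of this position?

1

Nim-sum: 1 XOR 15 XOR 14 XOR 1 = 1.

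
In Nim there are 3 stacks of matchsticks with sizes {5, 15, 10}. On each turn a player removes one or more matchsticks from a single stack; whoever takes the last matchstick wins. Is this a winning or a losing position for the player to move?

In binary:
  0101  (5)
  1111  (15)
  1010  (10)
  ----
  0000  (0)
The nim-sum is 0, so this is a P-position: the player to move is in a losing position under optimal play.

Losing position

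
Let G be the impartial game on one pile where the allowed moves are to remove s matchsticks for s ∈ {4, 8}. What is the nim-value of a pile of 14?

0

Build the Grundy sequence with g(k) = mex{g(k−s) : s ∈ {4, 8}, s ≤ k}:
k:     0  1  2  3  4  5  6  7  8  9 10 11 12 13 14
g(k):  0  0  0  0  1  1  1  1  2  2  2  2  0  0  0
So g(14) = 0.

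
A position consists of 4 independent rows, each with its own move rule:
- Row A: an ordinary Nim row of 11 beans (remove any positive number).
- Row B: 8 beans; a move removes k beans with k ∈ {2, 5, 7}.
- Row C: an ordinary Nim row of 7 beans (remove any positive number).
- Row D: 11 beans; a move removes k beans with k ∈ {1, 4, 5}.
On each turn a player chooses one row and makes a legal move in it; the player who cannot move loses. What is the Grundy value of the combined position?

15

Row A is a plain Nim row of size 11, so its Grundy value is 11.
Build the Grundy sequence for row B with g(k) = mex{g(k−s) : s ∈ {2, 5, 7}, s ≤ k}:
k:     0  1  2  3  4  5  6  7  8
g(k):  0  0  1  1  0  2  1  3  2
So g(8) = 2.
Row C is a plain Nim row of size 7, so its Grundy value is 7.
Grundy values for row D (subtraction set {1, 4, 5}):
g(0) = mex{} = 0
g(1) = mex{0} = 1
g(2) = mex{1} = 0
g(3) = mex{0} = 1
g(4) = mex{0,1} = 2
g(5) = mex{0,1,2} = 3
g(6) = mex{0,1,3} = 2
g(7) = mex{0,1,2} = 3
g(8) = mex{1,2,3} = 0
g(9) = mex{0,2,3} = 1
g(10) = mex{1,2,3} = 0
g(11) = mex{0,2,3} = 1
So g(11) = 1.
By the Sprague-Grundy theorem, the Grundy value of a sum of independent games is the XOR of the component values.
Combined value = 11 XOR 2 XOR 7 XOR 1 = 15.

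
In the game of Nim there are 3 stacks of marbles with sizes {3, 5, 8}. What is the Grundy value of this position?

14

Compute the nim-sum pairwise:
3 ⊕ 5 = 6
6 ⊕ 8 = 14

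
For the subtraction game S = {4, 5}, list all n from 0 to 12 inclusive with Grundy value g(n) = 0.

0, 1, 2, 3, 9, 10, 11, 12

Build the Grundy sequence with g(k) = mex{g(k−s) : s ∈ {4, 5}, s ≤ k}:
k:     0  1  2  3  4  5  6  7  8  9 10 11 12
g(k):  0  0  0  0  1  1  1  1  2  0  0  0  0
The P-positions (g = 0) in 0..12 are 0, 1, 2, 3, 9, 10, 11, 12.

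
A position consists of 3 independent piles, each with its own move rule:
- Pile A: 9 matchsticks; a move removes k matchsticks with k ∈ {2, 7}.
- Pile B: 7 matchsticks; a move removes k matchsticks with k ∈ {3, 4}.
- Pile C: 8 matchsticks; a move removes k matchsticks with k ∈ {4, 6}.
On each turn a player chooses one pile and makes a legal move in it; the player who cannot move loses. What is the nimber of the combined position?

2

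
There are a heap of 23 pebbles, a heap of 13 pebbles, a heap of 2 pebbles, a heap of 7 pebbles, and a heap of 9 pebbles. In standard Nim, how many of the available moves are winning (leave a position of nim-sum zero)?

Compute the nim-sum pairwise:
23 ⊕ 13 = 26
26 ⊕ 2 = 24
24 ⊕ 7 = 31
31 ⊕ 9 = 22
The overall nim-sum is X = 22. A heap of size p has a winning move iff p XOR X < p (reduce it to p XOR X).
  23: 23 XOR 22 = 1 < 23 — winning move (to 1).
  13: 13 XOR 22 = 27 ≥ 13 — no move.
  2: 2 XOR 22 = 20 ≥ 2 — no move.
  7: 7 XOR 22 = 17 ≥ 7 — no move.
  9: 9 XOR 22 = 31 ≥ 9 — no move.
That gives 1 winning move.

1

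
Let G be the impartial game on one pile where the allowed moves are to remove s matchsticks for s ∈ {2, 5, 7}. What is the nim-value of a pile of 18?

Grundy values for subtraction set {2, 5, 7}:
k:     0  1  2  3  4  5  6  7  8  9 10 11 12 13 14 15 16 17 18
g(k):  0  0  1  1  0  2  1  3  2  2  0  3  1  0  0  1  1  2  2
So g(18) = 2.

2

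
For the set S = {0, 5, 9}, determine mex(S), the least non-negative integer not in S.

0 is in the set but 1 is not, so the mex is 1.

1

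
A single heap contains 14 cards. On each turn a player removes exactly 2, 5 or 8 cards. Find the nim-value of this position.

0

Grundy values for subtraction set {2, 5, 8}:
k:     0  1  2  3  4  5  6  7  8  9 10 11 12 13 14
g(k):  0  0  1  1  0  2  1  0  2  1  0  0  1  1  0
So g(14) = 0.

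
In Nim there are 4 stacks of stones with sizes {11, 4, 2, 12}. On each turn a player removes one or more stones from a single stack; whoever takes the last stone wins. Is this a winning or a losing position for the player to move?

Winning position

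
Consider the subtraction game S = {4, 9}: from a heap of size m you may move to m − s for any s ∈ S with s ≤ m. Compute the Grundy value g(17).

1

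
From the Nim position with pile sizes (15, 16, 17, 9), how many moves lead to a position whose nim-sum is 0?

1

Nim-sum: 15 XOR 16 XOR 17 XOR 9 = 7.
The overall nim-sum is X = 7. A pile of size p has a winning move iff p XOR X < p (reduce it to p XOR X).
  15: 15 XOR 7 = 8 < 15 — winning move (to 8).
  16: 16 XOR 7 = 23 ≥ 16 — no move.
  17: 17 XOR 7 = 22 ≥ 17 — no move.
  9: 9 XOR 7 = 14 ≥ 9 — no move.
That gives 1 winning move.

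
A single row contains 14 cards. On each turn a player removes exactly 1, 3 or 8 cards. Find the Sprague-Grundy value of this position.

1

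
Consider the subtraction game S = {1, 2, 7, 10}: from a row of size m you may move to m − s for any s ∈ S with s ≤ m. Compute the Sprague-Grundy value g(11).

2

Compute g(0), g(1), … for moves {1, 2, 7, 10}:
k:     0  1  2  3  4  5  6  7  8  9 10 11
g(k):  0  1  2  0  1  2  0  1  2  0  1  2
So g(11) = 2.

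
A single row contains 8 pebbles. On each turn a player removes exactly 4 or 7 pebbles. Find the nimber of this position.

Grundy values for subtraction set {4, 7}:
g(0) = mex{} = 0
g(1) = mex{} = 0
g(2) = mex{} = 0
g(3) = mex{} = 0
g(4) = mex{0} = 1
g(5) = mex{0} = 1
g(6) = mex{0} = 1
g(7) = mex{0} = 1
g(8) = mex{0,1} = 2
So g(8) = 2.

2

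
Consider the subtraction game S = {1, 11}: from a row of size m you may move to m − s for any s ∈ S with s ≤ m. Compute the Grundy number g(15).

1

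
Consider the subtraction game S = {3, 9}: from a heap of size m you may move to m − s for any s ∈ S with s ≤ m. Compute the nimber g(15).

1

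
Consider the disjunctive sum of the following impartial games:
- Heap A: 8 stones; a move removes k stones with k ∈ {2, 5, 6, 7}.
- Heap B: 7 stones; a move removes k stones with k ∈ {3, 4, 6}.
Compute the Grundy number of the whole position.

0

Build the Grundy sequence for heap A with g(k) = mex{g(k−s) : s ∈ {2, 5, 6, 7}, s ≤ k}:
k:     0  1  2  3  4  5  6  7  8
g(k):  0  0  1  1  0  2  1  3  2
So g(8) = 2.
Build the Grundy sequence for heap B with g(k) = mex{g(k−s) : s ∈ {3, 4, 6}, s ≤ k}:
g(0) = mex{} = 0
g(1) = mex{} = 0
g(2) = mex{} = 0
g(3) = mex{0} = 1
g(4) = mex{0} = 1
g(5) = mex{0} = 1
g(6) = mex{0,1} = 2
g(7) = mex{0,1} = 2
So g(7) = 2.
By the Sprague-Grundy theorem, the Grundy value of a sum of independent games is the XOR of the component values.
Combined value = 2 XOR 2 = 0.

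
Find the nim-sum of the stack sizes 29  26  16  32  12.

59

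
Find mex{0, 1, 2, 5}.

3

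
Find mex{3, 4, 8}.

0

0 is not in the set, so the mex is 0.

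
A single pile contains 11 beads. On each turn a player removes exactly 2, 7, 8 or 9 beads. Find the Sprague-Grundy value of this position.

3

Grundy values for subtraction set {2, 7, 8, 9}:
k:     0  1  2  3  4  5  6  7  8  9 10 11
g(k):  0  0  1  1  0  0  1  1  2  2  3  3
So g(11) = 3.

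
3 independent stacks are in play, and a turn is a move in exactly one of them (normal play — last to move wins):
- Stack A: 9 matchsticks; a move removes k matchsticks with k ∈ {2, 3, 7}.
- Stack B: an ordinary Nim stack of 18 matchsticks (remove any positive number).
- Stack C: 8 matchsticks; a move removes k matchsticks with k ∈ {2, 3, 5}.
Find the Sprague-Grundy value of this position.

16

Build the Grundy sequence for stack A with g(k) = mex{g(k−s) : s ∈ {2, 3, 7}, s ≤ k}:
g(0) = mex{} = 0
g(1) = mex{} = 0
g(2) = mex{0} = 1
g(3) = mex{0} = 1
g(4) = mex{0,1} = 2
g(5) = mex{1} = 0
g(6) = mex{1,2} = 0
g(7) = mex{0,2} = 1
g(8) = mex{0} = 1
g(9) = mex{0,1} = 2
So g(9) = 2.
Stack B is a plain Nim stack of size 18, so its Grundy value is 18.
Build the Grundy sequence for stack C with g(k) = mex{g(k−s) : s ∈ {2, 3, 5}, s ≤ k}:
g(0) = mex{} = 0
g(1) = mex{} = 0
g(2) = mex{0} = 1
g(3) = mex{0} = 1
g(4) = mex{0,1} = 2
g(5) = mex{0,1} = 2
g(6) = mex{0,1,2} = 3
g(7) = mex{1,2} = 0
g(8) = mex{1,2,3} = 0
So g(8) = 0.
The value of a disjunctive sum is the nim-sum of the parts.
Combined value = 2 XOR 18 XOR 0 = 16.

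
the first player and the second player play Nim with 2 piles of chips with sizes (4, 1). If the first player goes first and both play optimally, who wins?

the first player wins

Nim-sum: 4 ⊕ 1 = 5.
The nim-sum is 5 ≠ 0, so this is an N-position: the player to move can win; the first player has a winning move.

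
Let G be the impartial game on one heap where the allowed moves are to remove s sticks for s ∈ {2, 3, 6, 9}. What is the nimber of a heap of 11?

3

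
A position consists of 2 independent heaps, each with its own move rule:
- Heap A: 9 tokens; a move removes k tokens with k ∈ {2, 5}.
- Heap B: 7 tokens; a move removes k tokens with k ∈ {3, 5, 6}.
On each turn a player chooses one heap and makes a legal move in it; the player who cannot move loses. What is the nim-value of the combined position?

For heap A, compute g(0), g(1), … with moves {2, 5}:
k:     0  1  2  3  4  5  6  7  8  9
g(k):  0  0  1  1  0  2  1  0  0  1
So g(9) = 1.
Grundy values for heap B (subtraction set {3, 5, 6}):
g(0) = mex{} = 0
g(1) = mex{} = 0
g(2) = mex{} = 0
g(3) = mex{0} = 1
g(4) = mex{0} = 1
g(5) = mex{0} = 1
g(6) = mex{0,1} = 2
g(7) = mex{0,1} = 2
So g(7) = 2.
By the Sprague-Grundy theorem, the Grundy value of a sum of independent games is the XOR of the component values.
Combined value = 1 XOR 2 = 3.

3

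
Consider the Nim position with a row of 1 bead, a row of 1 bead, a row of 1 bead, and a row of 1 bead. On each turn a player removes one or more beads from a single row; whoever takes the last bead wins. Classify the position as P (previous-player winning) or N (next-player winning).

P-position

Nim-sum: 1 ⊕ 1 ⊕ 1 ⊕ 1 = 0.
The nim-sum is 0, so this is a P-position: the player to move is in a losing position under optimal play.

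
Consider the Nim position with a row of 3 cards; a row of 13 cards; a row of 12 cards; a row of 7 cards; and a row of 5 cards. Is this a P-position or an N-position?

P-position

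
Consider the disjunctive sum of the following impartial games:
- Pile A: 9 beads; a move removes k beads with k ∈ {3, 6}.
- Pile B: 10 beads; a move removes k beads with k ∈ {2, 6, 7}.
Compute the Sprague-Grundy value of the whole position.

3

For pile A, compute g(0), g(1), … with moves {3, 6}:
k:     0  1  2  3  4  5  6  7  8  9
g(k):  0  0  0  1  1  1  2  2  2  0
So g(9) = 0.
Grundy values for pile B (subtraction set {2, 6, 7}):
k:     0  1  2  3  4  5  6  7  8  9 10
g(k):  0  0  1  1  0  0  1  1  2  0  3
So g(10) = 3.
The value of a disjunctive sum is the nim-sum of the parts.
Combined value = 0 ⊕ 3 = 3.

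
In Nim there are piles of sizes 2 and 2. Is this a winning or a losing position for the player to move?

Losing position

Nim-sum: 2 ⊕ 2 = 0.
The nim-sum is 0, so this is a P-position: the player to move is in a losing position under optimal play.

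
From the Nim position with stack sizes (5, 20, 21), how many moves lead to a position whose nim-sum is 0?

In binary:
  00101  (5)
  10100  (20)
  10101  (21)
  -----
  00100  (4)
The overall nim-sum is X = 4. A stack of size p has a winning move iff p XOR X < p (reduce it to p XOR X).
  5: 5 XOR 4 = 1 < 5 — winning move (to 1).
  20: 20 XOR 4 = 16 < 20 — winning move (to 16).
  21: 21 XOR 4 = 17 < 21 — winning move (to 17).
That gives 3 winning moves.

3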